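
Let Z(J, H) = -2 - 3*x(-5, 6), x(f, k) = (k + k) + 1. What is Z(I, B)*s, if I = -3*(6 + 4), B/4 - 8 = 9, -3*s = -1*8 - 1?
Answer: -123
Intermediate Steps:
x(f, k) = 1 + 2*k (x(f, k) = 2*k + 1 = 1 + 2*k)
s = 3 (s = -(-1*8 - 1)/3 = -(-8 - 1)/3 = -1/3*(-9) = 3)
B = 68 (B = 32 + 4*9 = 32 + 36 = 68)
I = -30 (I = -3*10 = -30)
Z(J, H) = -41 (Z(J, H) = -2 - 3*(1 + 2*6) = -2 - 3*(1 + 12) = -2 - 3*13 = -2 - 39 = -41)
Z(I, B)*s = -41*3 = -123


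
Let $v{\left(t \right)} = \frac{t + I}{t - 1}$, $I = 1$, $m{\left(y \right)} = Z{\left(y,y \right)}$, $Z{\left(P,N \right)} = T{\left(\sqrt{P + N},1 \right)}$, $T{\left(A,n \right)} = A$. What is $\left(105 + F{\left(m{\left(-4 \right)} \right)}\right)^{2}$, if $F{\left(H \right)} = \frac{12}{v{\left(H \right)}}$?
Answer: $\frac{9 \left(4836 \sqrt{2} + 11207 i\right)}{4 \sqrt{2} + 7 i} \approx 13015.0 + 1724.7 i$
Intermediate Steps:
$Z{\left(P,N \right)} = \sqrt{N + P}$ ($Z{\left(P,N \right)} = \sqrt{P + N} = \sqrt{N + P}$)
$m{\left(y \right)} = \sqrt{2} \sqrt{y}$ ($m{\left(y \right)} = \sqrt{y + y} = \sqrt{2 y} = \sqrt{2} \sqrt{y}$)
$v{\left(t \right)} = \frac{1 + t}{-1 + t}$ ($v{\left(t \right)} = \frac{t + 1}{t - 1} = \frac{1 + t}{-1 + t}$)
$F{\left(H \right)} = \frac{12 \left(-1 + H\right)}{1 + H}$ ($F{\left(H \right)} = \frac{12}{\frac{1}{-1 + H} \left(1 + H\right)} = 12 \frac{-1 + H}{1 + H} = \frac{12 \left(-1 + H\right)}{1 + H}$)
$\left(105 + F{\left(m{\left(-4 \right)} \right)}\right)^{2} = \left(105 + \frac{12 \left(-1 + \sqrt{2} \sqrt{-4}\right)}{1 + \sqrt{2} \sqrt{-4}}\right)^{2} = \left(105 + \frac{12 \left(-1 + \sqrt{2} \cdot 2 i\right)}{1 + \sqrt{2} \cdot 2 i}\right)^{2} = \left(105 + \frac{12 \left(-1 + 2 i \sqrt{2}\right)}{1 + 2 i \sqrt{2}}\right)^{2}$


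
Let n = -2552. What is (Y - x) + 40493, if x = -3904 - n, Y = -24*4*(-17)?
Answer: 43477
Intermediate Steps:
Y = 1632 (Y = -96*(-17) = 1632)
x = -1352 (x = -3904 - 1*(-2552) = -3904 + 2552 = -1352)
(Y - x) + 40493 = (1632 - 1*(-1352)) + 40493 = (1632 + 1352) + 40493 = 2984 + 40493 = 43477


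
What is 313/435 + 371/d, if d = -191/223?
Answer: -35929072/83085 ≈ -432.44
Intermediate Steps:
d = -191/223 (d = -191*1/223 = -191/223 ≈ -0.85650)
313/435 + 371/d = 313/435 + 371/(-191/223) = 313*(1/435) + 371*(-223/191) = 313/435 - 82733/191 = -35929072/83085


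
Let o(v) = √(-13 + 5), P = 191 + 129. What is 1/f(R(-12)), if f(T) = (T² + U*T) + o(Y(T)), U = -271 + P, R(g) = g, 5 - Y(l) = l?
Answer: -111/49286 - I*√2/98572 ≈ -0.0022522 - 1.4347e-5*I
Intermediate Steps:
Y(l) = 5 - l
P = 320
U = 49 (U = -271 + 320 = 49)
o(v) = 2*I*√2 (o(v) = √(-8) = 2*I*√2)
f(T) = T² + 49*T + 2*I*√2 (f(T) = (T² + 49*T) + 2*I*√2 = T² + 49*T + 2*I*√2)
1/f(R(-12)) = 1/((-12)² + 49*(-12) + 2*I*√2) = 1/(144 - 588 + 2*I*√2) = 1/(-444 + 2*I*√2)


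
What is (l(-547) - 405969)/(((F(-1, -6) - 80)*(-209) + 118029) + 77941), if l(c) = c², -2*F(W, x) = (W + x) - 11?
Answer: -106760/210809 ≈ -0.50643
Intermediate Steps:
F(W, x) = 11/2 - W/2 - x/2 (F(W, x) = -((W + x) - 11)/2 = -(-11 + W + x)/2 = 11/2 - W/2 - x/2)
(l(-547) - 405969)/(((F(-1, -6) - 80)*(-209) + 118029) + 77941) = ((-547)² - 405969)/((((11/2 - ½*(-1) - ½*(-6)) - 80)*(-209) + 118029) + 77941) = (299209 - 405969)/((((11/2 + ½ + 3) - 80)*(-209) + 118029) + 77941) = -106760/(((9 - 80)*(-209) + 118029) + 77941) = -106760/((-71*(-209) + 118029) + 77941) = -106760/((14839 + 118029) + 77941) = -106760/(132868 + 77941) = -106760/210809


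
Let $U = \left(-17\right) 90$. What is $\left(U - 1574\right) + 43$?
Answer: $-3061$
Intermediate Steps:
$U = -1530$
$\left(U - 1574\right) + 43 = \left(-1530 - 1574\right) + 43 = -3104 + 43 = -3061$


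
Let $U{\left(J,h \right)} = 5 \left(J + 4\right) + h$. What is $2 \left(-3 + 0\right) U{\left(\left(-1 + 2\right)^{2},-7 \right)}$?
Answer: $-108$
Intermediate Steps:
$U{\left(J,h \right)} = 20 + h + 5 J$ ($U{\left(J,h \right)} = 5 \left(4 + J\right) + h = \left(20 + 5 J\right) + h = 20 + h + 5 J$)
$2 \left(-3 + 0\right) U{\left(\left(-1 + 2\right)^{2},-7 \right)} = 2 \left(-3 + 0\right) \left(20 - 7 + 5 \left(-1 + 2\right)^{2}\right) = 2 \left(-3\right) \left(20 - 7 + 5 \cdot 1^{2}\right) = - 6 \left(20 - 7 + 5 \cdot 1\right) = - 6 \left(20 - 7 + 5\right) = \left(-6\right) 18 = -108$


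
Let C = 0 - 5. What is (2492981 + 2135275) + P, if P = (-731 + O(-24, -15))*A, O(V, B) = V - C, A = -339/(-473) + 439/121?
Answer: 24063861468/5203 ≈ 4.6250e+6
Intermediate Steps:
A = 22606/5203 (A = -339*(-1/473) + 439*(1/121) = 339/473 + 439/121 = 22606/5203 ≈ 4.3448)
C = -5
O(V, B) = 5 + V (O(V, B) = V - 1*(-5) = V + 5 = 5 + V)
P = -16954500/5203 (P = (-731 + (5 - 24))*(22606/5203) = (-731 - 19)*(22606/5203) = -750*22606/5203 = -16954500/5203 ≈ -3258.6)
(2492981 + 2135275) + P = (2492981 + 2135275) - 16954500/5203 = 4628256 - 16954500/5203 = 24063861468/5203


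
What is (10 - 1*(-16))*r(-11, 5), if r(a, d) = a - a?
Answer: 0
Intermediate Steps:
r(a, d) = 0
(10 - 1*(-16))*r(-11, 5) = (10 - 1*(-16))*0 = (10 + 16)*0 = 26*0 = 0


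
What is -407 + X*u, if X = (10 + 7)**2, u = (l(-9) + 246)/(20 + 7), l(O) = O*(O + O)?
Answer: 35641/9 ≈ 3960.1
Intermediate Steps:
l(O) = 2*O**2 (l(O) = O*(2*O) = 2*O**2)
u = 136/9 (u = (2*(-9)**2 + 246)/(20 + 7) = (2*81 + 246)/27 = (162 + 246)*(1/27) = 408*(1/27) = 136/9 ≈ 15.111)
X = 289 (X = 17**2 = 289)
-407 + X*u = -407 + 289*(136/9) = -407 + 39304/9 = 35641/9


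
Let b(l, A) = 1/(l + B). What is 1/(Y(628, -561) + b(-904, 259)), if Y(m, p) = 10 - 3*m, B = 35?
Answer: -869/1628507 ≈ -0.00053362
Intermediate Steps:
b(l, A) = 1/(35 + l) (b(l, A) = 1/(l + 35) = 1/(35 + l))
1/(Y(628, -561) + b(-904, 259)) = 1/((10 - 3*628) + 1/(35 - 904)) = 1/((10 - 1884) + 1/(-869)) = 1/(-1874 - 1/869) = 1/(-1628507/869) = -869/1628507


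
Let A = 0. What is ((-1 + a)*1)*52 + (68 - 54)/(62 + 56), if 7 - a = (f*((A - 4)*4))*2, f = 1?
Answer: 116591/59 ≈ 1976.1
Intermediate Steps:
a = 39 (a = 7 - 1*((0 - 4)*4)*2 = 7 - 1*(-4*4)*2 = 7 - 1*(-16)*2 = 7 - (-16)*2 = 7 - 1*(-32) = 7 + 32 = 39)
((-1 + a)*1)*52 + (68 - 54)/(62 + 56) = ((-1 + 39)*1)*52 + (68 - 54)/(62 + 56) = (38*1)*52 + 14/118 = 38*52 + 14*(1/118) = 1976 + 7/59 = 116591/59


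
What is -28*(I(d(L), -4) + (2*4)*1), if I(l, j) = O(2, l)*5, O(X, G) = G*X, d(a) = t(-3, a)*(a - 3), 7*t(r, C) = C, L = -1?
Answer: -384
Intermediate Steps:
t(r, C) = C/7
d(a) = a*(-3 + a)/7 (d(a) = (a/7)*(a - 3) = (a/7)*(-3 + a) = a*(-3 + a)/7)
I(l, j) = 10*l (I(l, j) = (l*2)*5 = (2*l)*5 = 10*l)
-28*(I(d(L), -4) + (2*4)*1) = -28*(10*((1/7)*(-1)*(-3 - 1)) + (2*4)*1) = -28*(10*((1/7)*(-1)*(-4)) + 8*1) = -28*(10*(4/7) + 8) = -28*(40/7 + 8) = -28*96/7 = -384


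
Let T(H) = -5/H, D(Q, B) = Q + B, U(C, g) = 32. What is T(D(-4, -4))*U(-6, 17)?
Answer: 20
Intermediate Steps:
D(Q, B) = B + Q
T(D(-4, -4))*U(-6, 17) = -5/(-4 - 4)*32 = -5/(-8)*32 = -5*(-⅛)*32 = (5/8)*32 = 20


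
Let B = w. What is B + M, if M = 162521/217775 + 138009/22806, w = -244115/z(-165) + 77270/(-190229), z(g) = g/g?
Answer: -76876872600792733307/314928969850950 ≈ -2.4411e+5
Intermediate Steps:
z(g) = 1
w = -46437829605/190229 (w = -244115/1 + 77270/(-190229) = -244115*1 + 77270*(-1/190229) = -244115 - 77270/190229 = -46437829605/190229 ≈ -2.4412e+5)
M = 11253787967/1655525550 (M = 162521*(1/217775) + 138009*(1/22806) = 162521/217775 + 46003/7602 = 11253787967/1655525550 ≈ 6.7977)
B = -46437829605/190229 ≈ -2.4412e+5
B + M = -46437829605/190229 + 11253787967/1655525550 = -76876872600792733307/314928969850950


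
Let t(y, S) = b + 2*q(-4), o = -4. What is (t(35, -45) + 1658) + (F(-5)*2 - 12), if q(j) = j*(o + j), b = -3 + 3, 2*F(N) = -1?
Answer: 1709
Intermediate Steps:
F(N) = -½ (F(N) = (½)*(-1) = -½)
b = 0
q(j) = j*(-4 + j)
t(y, S) = 64 (t(y, S) = 0 + 2*(-4*(-4 - 4)) = 0 + 2*(-4*(-8)) = 0 + 2*32 = 0 + 64 = 64)
(t(35, -45) + 1658) + (F(-5)*2 - 12) = (64 + 1658) + (-½*2 - 12) = 1722 + (-1 - 12) = 1722 - 13 = 1709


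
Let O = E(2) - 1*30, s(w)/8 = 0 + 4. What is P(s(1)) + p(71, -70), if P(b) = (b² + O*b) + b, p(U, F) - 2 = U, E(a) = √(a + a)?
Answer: 233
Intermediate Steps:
E(a) = √2*√a (E(a) = √(2*a) = √2*√a)
p(U, F) = 2 + U
s(w) = 32 (s(w) = 8*(0 + 4) = 8*4 = 32)
O = -28 (O = √2*√2 - 1*30 = 2 - 30 = -28)
P(b) = b² - 27*b (P(b) = (b² - 28*b) + b = b² - 27*b)
P(s(1)) + p(71, -70) = 32*(-27 + 32) + (2 + 71) = 32*5 + 73 = 160 + 73 = 233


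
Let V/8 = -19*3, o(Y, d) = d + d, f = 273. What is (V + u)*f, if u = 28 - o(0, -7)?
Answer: -113022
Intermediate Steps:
o(Y, d) = 2*d
V = -456 (V = 8*(-19*3) = 8*(-57) = -456)
u = 42 (u = 28 - 2*(-7) = 28 - 1*(-14) = 28 + 14 = 42)
(V + u)*f = (-456 + 42)*273 = -414*273 = -113022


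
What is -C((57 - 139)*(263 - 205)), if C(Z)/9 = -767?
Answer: 6903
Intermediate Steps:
C(Z) = -6903 (C(Z) = 9*(-767) = -6903)
-C((57 - 139)*(263 - 205)) = -1*(-6903) = 6903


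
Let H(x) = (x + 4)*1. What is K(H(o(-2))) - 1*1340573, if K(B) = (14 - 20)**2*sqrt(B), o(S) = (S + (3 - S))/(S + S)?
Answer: -1340573 + 18*sqrt(13) ≈ -1.3405e+6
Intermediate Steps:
o(S) = 3/(2*S) (o(S) = 3/((2*S)) = 3*(1/(2*S)) = 3/(2*S))
H(x) = 4 + x (H(x) = (4 + x)*1 = 4 + x)
K(B) = 36*sqrt(B) (K(B) = (-6)**2*sqrt(B) = 36*sqrt(B))
K(H(o(-2))) - 1*1340573 = 36*sqrt(4 + (3/2)/(-2)) - 1*1340573 = 36*sqrt(4 + (3/2)*(-1/2)) - 1340573 = 36*sqrt(4 - 3/4) - 1340573 = 36*sqrt(13/4) - 1340573 = 36*(sqrt(13)/2) - 1340573 = 18*sqrt(13) - 1340573 = -1340573 + 18*sqrt(13)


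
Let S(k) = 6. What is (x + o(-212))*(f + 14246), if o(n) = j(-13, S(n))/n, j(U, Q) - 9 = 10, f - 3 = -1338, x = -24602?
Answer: -67339166773/212 ≈ -3.1764e+8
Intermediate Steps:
f = -1335 (f = 3 - 1338 = -1335)
j(U, Q) = 19 (j(U, Q) = 9 + 10 = 19)
o(n) = 19/n
(x + o(-212))*(f + 14246) = (-24602 + 19/(-212))*(-1335 + 14246) = (-24602 + 19*(-1/212))*12911 = (-24602 - 19/212)*12911 = -5215643/212*12911 = -67339166773/212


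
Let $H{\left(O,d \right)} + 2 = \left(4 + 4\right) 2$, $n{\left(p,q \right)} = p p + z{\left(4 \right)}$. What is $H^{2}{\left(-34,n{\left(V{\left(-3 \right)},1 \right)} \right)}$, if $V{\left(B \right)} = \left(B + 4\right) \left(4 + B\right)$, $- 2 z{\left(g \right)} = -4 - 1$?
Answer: $196$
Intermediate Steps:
$z{\left(g \right)} = \frac{5}{2}$ ($z{\left(g \right)} = - \frac{-4 - 1}{2} = \left(- \frac{1}{2}\right) \left(-5\right) = \frac{5}{2}$)
$V{\left(B \right)} = \left(4 + B\right)^{2}$ ($V{\left(B \right)} = \left(4 + B\right) \left(4 + B\right) = \left(4 + B\right)^{2}$)
$n{\left(p,q \right)} = \frac{5}{2} + p^{2}$ ($n{\left(p,q \right)} = p p + \frac{5}{2} = p^{2} + \frac{5}{2} = \frac{5}{2} + p^{2}$)
$H{\left(O,d \right)} = 14$ ($H{\left(O,d \right)} = -2 + \left(4 + 4\right) 2 = -2 + 8 \cdot 2 = -2 + 16 = 14$)
$H^{2}{\left(-34,n{\left(V{\left(-3 \right)},1 \right)} \right)} = 14^{2} = 196$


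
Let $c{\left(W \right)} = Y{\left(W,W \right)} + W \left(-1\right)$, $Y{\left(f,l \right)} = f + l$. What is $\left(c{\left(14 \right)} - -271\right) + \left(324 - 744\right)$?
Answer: $-135$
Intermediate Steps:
$c{\left(W \right)} = W$ ($c{\left(W \right)} = \left(W + W\right) + W \left(-1\right) = 2 W - W = W$)
$\left(c{\left(14 \right)} - -271\right) + \left(324 - 744\right) = \left(14 - -271\right) + \left(324 - 744\right) = \left(14 + 271\right) + \left(324 - 744\right) = 285 - 420 = -135$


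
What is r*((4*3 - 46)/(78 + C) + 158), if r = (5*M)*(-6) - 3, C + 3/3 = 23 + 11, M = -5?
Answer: 857696/37 ≈ 23181.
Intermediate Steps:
C = 33 (C = -1 + (23 + 11) = -1 + 34 = 33)
r = 147 (r = (5*(-5))*(-6) - 3 = -25*(-6) - 3 = 150 - 3 = 147)
r*((4*3 - 46)/(78 + C) + 158) = 147*((4*3 - 46)/(78 + 33) + 158) = 147*((12 - 46)/111 + 158) = 147*(-34*1/111 + 158) = 147*(-34/111 + 158) = 147*(17504/111) = 857696/37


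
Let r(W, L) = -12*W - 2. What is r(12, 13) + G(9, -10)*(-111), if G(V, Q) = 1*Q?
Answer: 964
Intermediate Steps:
G(V, Q) = Q
r(W, L) = -2 - 12*W
r(12, 13) + G(9, -10)*(-111) = (-2 - 12*12) - 10*(-111) = (-2 - 144) + 1110 = -146 + 1110 = 964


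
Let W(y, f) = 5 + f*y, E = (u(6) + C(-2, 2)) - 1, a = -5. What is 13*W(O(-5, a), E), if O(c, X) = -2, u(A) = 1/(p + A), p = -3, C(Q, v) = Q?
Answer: 403/3 ≈ 134.33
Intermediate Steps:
u(A) = 1/(-3 + A)
E = -8/3 (E = (1/(-3 + 6) - 2) - 1 = (1/3 - 2) - 1 = -5/3 - 1 = -8/3 ≈ -2.6667)
13*W(O(-5, a), E) = 13*(5 - 8/3*(-2)) = 13*(5 + 16/3) = 13*(31/3) = 403/3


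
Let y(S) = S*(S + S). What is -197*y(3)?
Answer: -3546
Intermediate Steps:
y(S) = 2*S² (y(S) = S*(2*S) = 2*S²)
-197*y(3) = -394*3² = -394*9 = -197*18 = -3546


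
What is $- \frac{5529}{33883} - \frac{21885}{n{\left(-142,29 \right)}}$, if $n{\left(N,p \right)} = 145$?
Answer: $- \frac{148466232}{982607} \approx -151.09$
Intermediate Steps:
$- \frac{5529}{33883} - \frac{21885}{n{\left(-142,29 \right)}} = - \frac{5529}{33883} - \frac{21885}{145} = \left(-5529\right) \frac{1}{33883} - \frac{4377}{29} = - \frac{5529}{33883} - \frac{4377}{29} = - \frac{148466232}{982607}$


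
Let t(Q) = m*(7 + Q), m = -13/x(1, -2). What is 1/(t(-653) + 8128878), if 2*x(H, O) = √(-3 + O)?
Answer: 20322195/165196784900018 + 4199*I*√5/82598392450009 ≈ 1.2302e-7 + 1.1367e-10*I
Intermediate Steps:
x(H, O) = √(-3 + O)/2
m = 26*I*√5/5 (m = -13*2/√(-3 - 2) = -13*(-2*I*√5/5) = -(-26)*I*√5/5 = 26*I*√5/5 ≈ 11.628*I)
t(Q) = 26*I*√5*(7 + Q)/5 (t(Q) = (26*I*√5/5)*(7 + Q) = 26*I*√5*(7 + Q)/5)
1/(t(-653) + 8128878) = 1/(26*I*√5*(7 - 653)/5 + 8128878) = 1/((26/5)*I*√5*(-646) + 8128878) = 1/(-16796*I*√5/5 + 8128878) = 1/(8128878 - 16796*I*√5/5)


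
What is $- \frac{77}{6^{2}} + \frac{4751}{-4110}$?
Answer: $- \frac{81251}{24660} \approx -3.2948$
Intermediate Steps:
$- \frac{77}{6^{2}} + \frac{4751}{-4110} = - \frac{77}{36} + 4751 \left(- \frac{1}{4110}\right) = \left(-77\right) \frac{1}{36} - \frac{4751}{4110} = - \frac{77}{36} - \frac{4751}{4110} = - \frac{81251}{24660}$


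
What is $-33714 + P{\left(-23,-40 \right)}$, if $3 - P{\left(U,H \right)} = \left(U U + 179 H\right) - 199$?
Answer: $-26881$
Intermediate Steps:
$P{\left(U,H \right)} = 202 - U^{2} - 179 H$ ($P{\left(U,H \right)} = 3 - \left(\left(U U + 179 H\right) - 199\right) = 3 - \left(\left(U^{2} + 179 H\right) - 199\right) = 3 - \left(-199 + U^{2} + 179 H\right) = 202 - U^{2} - 179 H$)
$-33714 + P{\left(-23,-40 \right)} = -33714 - -6833 = -33714 + \left(202 - 529 + 7160\right) = -33714 + 6833 = -26881$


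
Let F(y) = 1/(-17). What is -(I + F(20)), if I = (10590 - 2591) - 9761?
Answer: 29955/17 ≈ 1762.1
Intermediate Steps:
F(y) = -1/17
I = -1762 (I = 7999 - 9761 = -1762)
-(I + F(20)) = -(-1762 - 1/17) = -1*(-29955/17) = 29955/17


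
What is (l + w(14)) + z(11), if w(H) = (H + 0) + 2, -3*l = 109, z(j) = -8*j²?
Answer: -2965/3 ≈ -988.33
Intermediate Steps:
l = -109/3 (l = -⅓*109 = -109/3 ≈ -36.333)
w(H) = 2 + H (w(H) = H + 2 = 2 + H)
(l + w(14)) + z(11) = (-109/3 + (2 + 14)) - 8*11² = (-109/3 + 16) - 8*121 = -61/3 - 968 = -2965/3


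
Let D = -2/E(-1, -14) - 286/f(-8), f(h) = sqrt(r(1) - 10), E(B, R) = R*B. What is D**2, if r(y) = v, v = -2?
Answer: (3 - 1001*I*sqrt(3))**2/441 ≈ -6816.3 - 23.589*I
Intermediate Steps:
E(B, R) = B*R
r(y) = -2
f(h) = 2*I*sqrt(3) (f(h) = sqrt(-2 - 10) = sqrt(-12) = 2*I*sqrt(3))
D = -1/7 + 143*I*sqrt(3)/3 (D = -2/((-1*(-14))) - 286*(-I*sqrt(3)/6) = -2/14 - (-143)*I*sqrt(3)/3 = -2*1/14 + 143*I*sqrt(3)/3 = -1/7 + 143*I*sqrt(3)/3 ≈ -0.14286 + 82.561*I)
D**2 = (-1/7 + 143*I*sqrt(3)/3)**2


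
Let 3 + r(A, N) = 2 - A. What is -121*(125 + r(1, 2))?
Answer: -14883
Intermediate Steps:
r(A, N) = -1 - A (r(A, N) = -3 + (2 - A) = -1 - A)
-121*(125 + r(1, 2)) = -121*(125 + (-1 - 1*1)) = -121*(125 + (-1 - 1)) = -121*(125 - 2) = -121*123 = -14883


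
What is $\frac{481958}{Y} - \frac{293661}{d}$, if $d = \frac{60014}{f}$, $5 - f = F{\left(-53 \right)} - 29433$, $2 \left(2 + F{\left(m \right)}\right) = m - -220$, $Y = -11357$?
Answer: $- \frac{195872043108425}{1363157996} \approx -1.4369 \cdot 10^{5}$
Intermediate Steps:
$F{\left(m \right)} = 108 + \frac{m}{2}$ ($F{\left(m \right)} = -2 + \frac{m - -220}{2} = -2 + \frac{m + 220}{2} = -2 + \frac{220 + m}{2} = -2 + \left(110 + \frac{m}{2}\right) = 108 + \frac{m}{2}$)
$f = \frac{58713}{2}$ ($f = 5 - \left(\left(108 + \frac{1}{2} \left(-53\right)\right) - 29433\right) = 5 - \left(\left(108 - \frac{53}{2}\right) - 29433\right) = 5 - \left(\frac{163}{2} - 29433\right) = 5 - - \frac{58703}{2} = 5 + \frac{58703}{2} = \frac{58713}{2} \approx 29357.0$)
$d = \frac{120028}{58713}$ ($d = \frac{60014}{\frac{58713}{2}} = 60014 \cdot \frac{2}{58713} = \frac{120028}{58713} \approx 2.0443$)
$\frac{481958}{Y} - \frac{293661}{d} = \frac{481958}{-11357} - \frac{293661}{\frac{120028}{58713}} = 481958 \left(- \frac{1}{11357}\right) - \frac{17241718293}{120028} = - \frac{481958}{11357} - \frac{17241718293}{120028} = - \frac{195872043108425}{1363157996}$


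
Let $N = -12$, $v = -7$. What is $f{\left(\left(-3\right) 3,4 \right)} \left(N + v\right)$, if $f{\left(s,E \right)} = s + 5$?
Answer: $76$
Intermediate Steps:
$f{\left(s,E \right)} = 5 + s$
$f{\left(\left(-3\right) 3,4 \right)} \left(N + v\right) = \left(5 - 9\right) \left(-12 - 7\right) = \left(5 - 9\right) \left(-19\right) = \left(-4\right) \left(-19\right) = 76$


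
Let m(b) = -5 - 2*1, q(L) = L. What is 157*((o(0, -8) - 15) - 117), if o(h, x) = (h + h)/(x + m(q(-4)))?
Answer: -20724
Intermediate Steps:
m(b) = -7 (m(b) = -5 - 2 = -7)
o(h, x) = 2*h/(-7 + x) (o(h, x) = (h + h)/(x - 7) = (2*h)/(-7 + x) = 2*h/(-7 + x))
157*((o(0, -8) - 15) - 117) = 157*((2*0/(-7 - 8) - 15) - 117) = 157*((2*0/(-15) - 15) - 117) = 157*((2*0*(-1/15) - 15) - 117) = 157*((0 - 15) - 117) = 157*(-15 - 117) = 157*(-132) = -20724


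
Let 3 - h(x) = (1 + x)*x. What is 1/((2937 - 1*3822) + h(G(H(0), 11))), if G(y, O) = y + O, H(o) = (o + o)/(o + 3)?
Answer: -1/1014 ≈ -0.00098619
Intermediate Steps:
H(o) = 2*o/(3 + o) (H(o) = (2*o)/(3 + o) = 2*o/(3 + o))
G(y, O) = O + y
h(x) = 3 - x*(1 + x) (h(x) = 3 - (1 + x)*x = 3 - x*(1 + x))
1/((2937 - 1*3822) + h(G(H(0), 11))) = 1/((2937 - 1*3822) + (3 - (11 + 2*0/(3 + 0)) - (11 + 2*0/(3 + 0))²)) = 1/((2937 - 3822) + (3 - (11 + 2*0/3) - (11 + 2*0/3)²)) = 1/(-885 + (3 - (11 + 2*0*(⅓)) - (11 + 2*0*(⅓))²)) = 1/(-885 + (3 - (11 + 0) - (11 + 0)²)) = 1/(-885 + (3 - 1*11 - 1*11²)) = 1/(-885 + (3 - 11 - 1*121)) = 1/(-885 + (3 - 11 - 121)) = 1/(-885 - 129) = 1/(-1014) = -1/1014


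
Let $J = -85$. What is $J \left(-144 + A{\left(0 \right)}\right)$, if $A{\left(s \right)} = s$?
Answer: $12240$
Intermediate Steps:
$J \left(-144 + A{\left(0 \right)}\right) = - 85 \left(-144 + 0\right) = \left(-85\right) \left(-144\right) = 12240$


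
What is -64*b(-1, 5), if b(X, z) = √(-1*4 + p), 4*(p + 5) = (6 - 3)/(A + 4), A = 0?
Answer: -16*I*√141 ≈ -189.99*I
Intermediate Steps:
p = -77/16 (p = -5 + ((6 - 3)/(0 + 4))/4 = -5 + (3/4)/4 = -5 + (3*(¼))/4 = -5 + (¼)*(¾) = -5 + 3/16 = -77/16 ≈ -4.8125)
b(X, z) = I*√141/4 (b(X, z) = √(-1*4 - 77/16) = √(-4 - 77/16) = √(-141/16) = I*√141/4)
-64*b(-1, 5) = -16*I*√141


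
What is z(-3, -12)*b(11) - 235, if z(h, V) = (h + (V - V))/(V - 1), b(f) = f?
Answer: -3022/13 ≈ -232.46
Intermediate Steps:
z(h, V) = h/(-1 + V) (z(h, V) = (h + 0)/(-1 + V) = h/(-1 + V))
z(-3, -12)*b(11) - 235 = -3/(-1 - 12)*11 - 235 = -3/(-13)*11 - 235 = -3*(-1/13)*11 - 235 = (3/13)*11 - 235 = 33/13 - 235 = -3022/13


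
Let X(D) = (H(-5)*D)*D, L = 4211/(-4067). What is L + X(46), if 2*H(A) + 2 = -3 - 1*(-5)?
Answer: -4211/4067 ≈ -1.0354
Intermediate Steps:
H(A) = 0 (H(A) = -1 + (-3 - 1*(-5))/2 = -1 + (-3 + 5)/2 = -1 + (1/2)*2 = -1 + 1 = 0)
L = -4211/4067 (L = 4211*(-1/4067) = -4211/4067 ≈ -1.0354)
X(D) = 0 (X(D) = (0*D)*D = 0*D = 0)
L + X(46) = -4211/4067 + 0 = -4211/4067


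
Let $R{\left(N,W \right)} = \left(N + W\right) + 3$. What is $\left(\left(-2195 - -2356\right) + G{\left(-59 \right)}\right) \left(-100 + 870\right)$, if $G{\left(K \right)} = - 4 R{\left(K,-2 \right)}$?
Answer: $302610$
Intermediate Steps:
$R{\left(N,W \right)} = 3 + N + W$
$G{\left(K \right)} = -4 - 4 K$ ($G{\left(K \right)} = - 4 \left(3 + K - 2\right) = - 4 \left(1 + K\right) = -4 - 4 K$)
$\left(\left(-2195 - -2356\right) + G{\left(-59 \right)}\right) \left(-100 + 870\right) = \left(\left(-2195 - -2356\right) - -232\right) \left(-100 + 870\right) = \left(\left(-2195 + 2356\right) + \left(-4 + 236\right)\right) 770 = \left(161 + 232\right) 770 = 393 \cdot 770 = 302610$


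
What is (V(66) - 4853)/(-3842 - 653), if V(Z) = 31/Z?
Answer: 320267/296670 ≈ 1.0795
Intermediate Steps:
(V(66) - 4853)/(-3842 - 653) = (31/66 - 4853)/(-3842 - 653) = (31*(1/66) - 4853)/(-4495) = (31/66 - 4853)*(-1/4495) = -320267/66*(-1/4495) = 320267/296670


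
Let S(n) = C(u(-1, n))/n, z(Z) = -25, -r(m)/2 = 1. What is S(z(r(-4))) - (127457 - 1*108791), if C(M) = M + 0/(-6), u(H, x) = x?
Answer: -18665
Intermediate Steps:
r(m) = -2 (r(m) = -2*1 = -2)
C(M) = M (C(M) = M + 0*(-⅙) = M + 0 = M)
S(n) = 1 (S(n) = n/n = 1)
S(z(r(-4))) - (127457 - 1*108791) = 1 - (127457 - 1*108791) = 1 - (127457 - 108791) = 1 - 1*18666 = 1 - 18666 = -18665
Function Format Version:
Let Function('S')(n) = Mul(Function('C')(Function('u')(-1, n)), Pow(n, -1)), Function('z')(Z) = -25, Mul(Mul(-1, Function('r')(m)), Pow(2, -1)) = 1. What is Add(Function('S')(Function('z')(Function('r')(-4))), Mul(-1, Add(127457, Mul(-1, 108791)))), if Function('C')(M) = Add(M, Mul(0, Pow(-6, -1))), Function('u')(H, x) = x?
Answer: -18665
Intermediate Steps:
Function('r')(m) = -2 (Function('r')(m) = Mul(-2, 1) = -2)
Function('C')(M) = M (Function('C')(M) = Add(M, Mul(0, Rational(-1, 6))) = Add(M, 0) = M)
Function('S')(n) = 1 (Function('S')(n) = Mul(n, Pow(n, -1)) = 1)
Add(Function('S')(Function('z')(Function('r')(-4))), Mul(-1, Add(127457, Mul(-1, 108791)))) = Add(1, Mul(-1, Add(127457, Mul(-1, 108791)))) = Add(1, Mul(-1, Add(127457, -108791))) = Add(1, Mul(-1, 18666)) = Add(1, -18666) = -18665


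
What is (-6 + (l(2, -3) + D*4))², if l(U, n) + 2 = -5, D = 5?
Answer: 49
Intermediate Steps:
l(U, n) = -7 (l(U, n) = -2 - 5 = -7)
(-6 + (l(2, -3) + D*4))² = (-6 + (-7 + 5*4))² = (-6 + (-7 + 20))² = (-6 + 13)² = 7² = 49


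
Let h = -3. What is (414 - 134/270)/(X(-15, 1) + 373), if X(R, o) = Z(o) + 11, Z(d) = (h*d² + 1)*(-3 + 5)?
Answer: 55823/51300 ≈ 1.0882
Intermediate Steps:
Z(d) = 2 - 6*d² (Z(d) = (-3*d² + 1)*(-3 + 5) = (1 - 3*d²)*2 = 2 - 6*d²)
X(R, o) = 13 - 6*o² (X(R, o) = (2 - 6*o²) + 11 = 13 - 6*o²)
(414 - 134/270)/(X(-15, 1) + 373) = (414 - 134/270)/((13 - 6*1²) + 373) = (414 - 134*1/270)/((13 - 6*1) + 373) = (414 - 67/135)/((13 - 6) + 373) = 55823/(135*(7 + 373)) = (55823/135)/380 = (55823/135)*(1/380) = 55823/51300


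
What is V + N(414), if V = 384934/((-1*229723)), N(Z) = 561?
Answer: 128489669/229723 ≈ 559.32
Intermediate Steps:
V = -384934/229723 (V = 384934/(-229723) = 384934*(-1/229723) = -384934/229723 ≈ -1.6756)
V + N(414) = -384934/229723 + 561 = 128489669/229723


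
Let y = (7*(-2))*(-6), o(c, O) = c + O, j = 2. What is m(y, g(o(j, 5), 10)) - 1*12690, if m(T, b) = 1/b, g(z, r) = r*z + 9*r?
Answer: -2030399/160 ≈ -12690.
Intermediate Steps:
o(c, O) = O + c
g(z, r) = 9*r + r*z
y = 84 (y = -14*(-6) = 84)
m(y, g(o(j, 5), 10)) - 1*12690 = 1/(10*(9 + (5 + 2))) - 1*12690 = 1/(10*(9 + 7)) - 12690 = 1/(10*16) - 12690 = 1/160 - 12690 = -2030399/160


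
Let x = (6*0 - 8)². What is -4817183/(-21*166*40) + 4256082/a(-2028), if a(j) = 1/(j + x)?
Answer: -166510184667991/19920 ≈ -8.3589e+9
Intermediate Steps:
x = 64 (x = (0 - 8)² = (-8)² = 64)
a(j) = 1/(64 + j) (a(j) = 1/(j + 64) = 1/(64 + j))
-4817183/(-21*166*40) + 4256082/a(-2028) = -4817183/(-21*166*40) + 4256082/(1/(64 - 2028)) = -4817183/((-3486*40)) + 4256082/(1/(-1964)) = -4817183/(-139440) + 4256082/(-1/1964) = -4817183*(-1/139440) + 4256082*(-1964) = 688169/19920 - 8358945048 = -166510184667991/19920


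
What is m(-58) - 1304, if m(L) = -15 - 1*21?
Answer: -1340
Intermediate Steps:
m(L) = -36 (m(L) = -15 - 21 = -36)
m(-58) - 1304 = -36 - 1304 = -1340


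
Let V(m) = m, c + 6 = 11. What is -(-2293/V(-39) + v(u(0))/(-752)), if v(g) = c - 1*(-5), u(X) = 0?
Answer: -861973/14664 ≈ -58.782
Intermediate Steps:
c = 5 (c = -6 + 11 = 5)
v(g) = 10 (v(g) = 5 - 1*(-5) = 5 + 5 = 10)
-(-2293/V(-39) + v(u(0))/(-752)) = -(-2293/(-39) + 10/(-752)) = -(-2293*(-1/39) + 10*(-1/752)) = -(2293/39 - 5/376) = -1*861973/14664 = -861973/14664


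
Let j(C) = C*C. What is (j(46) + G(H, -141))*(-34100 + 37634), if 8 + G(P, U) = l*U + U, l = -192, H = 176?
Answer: 102623826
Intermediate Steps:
j(C) = C**2
G(P, U) = -8 - 191*U (G(P, U) = -8 + (-192*U + U) = -8 - 191*U)
(j(46) + G(H, -141))*(-34100 + 37634) = (46**2 + (-8 - 191*(-141)))*(-34100 + 37634) = (2116 + (-8 + 26931))*3534 = (2116 + 26923)*3534 = 29039*3534 = 102623826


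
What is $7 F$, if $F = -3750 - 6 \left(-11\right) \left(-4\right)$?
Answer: $-28098$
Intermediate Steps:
$F = -4014$ ($F = -3750 - \left(-66\right) \left(-4\right) = -3750 - 264 = -4014$)
$7 F = 7 \left(-4014\right) = -28098$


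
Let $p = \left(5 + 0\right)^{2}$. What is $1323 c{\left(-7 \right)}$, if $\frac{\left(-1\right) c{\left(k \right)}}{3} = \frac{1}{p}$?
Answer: $- \frac{3969}{25} \approx -158.76$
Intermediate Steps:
$p = 25$ ($p = 5^{2} = 25$)
$c{\left(k \right)} = - \frac{3}{25}$
$1323 c{\left(-7 \right)} = 1323 \left(- \frac{3}{25}\right) = - \frac{3969}{25}$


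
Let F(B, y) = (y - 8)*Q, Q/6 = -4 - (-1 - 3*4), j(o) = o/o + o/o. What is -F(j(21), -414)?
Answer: 22788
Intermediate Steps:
j(o) = 2 (j(o) = 1 + 1 = 2)
Q = 54 (Q = 6*(-4 - (-1 - 3*4)) = 6*(-4 - (-1 - 12)) = 6*(-4 - 1*(-13)) = 6*(-4 + 13) = 6*9 = 54)
F(B, y) = -432 + 54*y (F(B, y) = (y - 8)*54 = (-8 + y)*54 = -432 + 54*y)
-F(j(21), -414) = -(-432 + 54*(-414)) = -(-432 - 22356) = -1*(-22788) = 22788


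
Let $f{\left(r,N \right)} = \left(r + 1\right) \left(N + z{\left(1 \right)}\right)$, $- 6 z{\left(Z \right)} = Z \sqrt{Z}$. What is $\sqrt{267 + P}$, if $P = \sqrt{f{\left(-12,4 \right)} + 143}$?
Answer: $\frac{\sqrt{9612 + 66 \sqrt{30}}}{6} \approx 16.645$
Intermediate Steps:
$z{\left(Z \right)} = - \frac{Z^{\frac{3}{2}}}{6}$ ($z{\left(Z \right)} = - \frac{Z \sqrt{Z}}{6} = - \frac{Z^{\frac{3}{2}}}{6}$)
$f{\left(r,N \right)} = \left(1 + r\right) \left(- \frac{1}{6} + N\right)$ ($f{\left(r,N \right)} = \left(r + 1\right) \left(N - \frac{1^{\frac{3}{2}}}{6}\right) = \left(1 + r\right) \left(N - \frac{1}{6}\right) = \left(1 + r\right) \left(- \frac{1}{6} + N\right)$)
$P = \frac{11 \sqrt{30}}{6}$ ($P = \sqrt{\left(- \frac{1}{6} + 4 - -2 + 4 \left(-12\right)\right) + 143} = \sqrt{\left(- \frac{1}{6} + 4 + 2 - 48\right) + 143} = \sqrt{- \frac{253}{6} + 143} = \sqrt{\frac{605}{6}} = \frac{11 \sqrt{30}}{6} \approx 10.042$)
$\sqrt{267 + P} = \sqrt{267 + \frac{11 \sqrt{30}}{6}}$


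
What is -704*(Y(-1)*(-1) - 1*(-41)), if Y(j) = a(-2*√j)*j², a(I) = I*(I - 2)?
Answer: -31680 + 2816*I ≈ -31680.0 + 2816.0*I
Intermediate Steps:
a(I) = I*(-2 + I)
Y(j) = -2*j^(5/2)*(-2 - 2*√j) (Y(j) = ((-2*√j)*(-2 - 2*√j))*j² = (-2*√j*(-2 - 2*√j))*j² = -2*j^(5/2)*(-2 - 2*√j))
-704*(Y(-1)*(-1) - 1*(-41)) = -704*((4*(-1)³ + 4*(-1)^(5/2))*(-1) - 1*(-41)) = -704*((4*(-1) + 4*I)*(-1) + 41) = -704*((-4 + 4*I)*(-1) + 41) = -704*((4 - 4*I) + 41) = -704*(45 - 4*I) = -31680 + 2816*I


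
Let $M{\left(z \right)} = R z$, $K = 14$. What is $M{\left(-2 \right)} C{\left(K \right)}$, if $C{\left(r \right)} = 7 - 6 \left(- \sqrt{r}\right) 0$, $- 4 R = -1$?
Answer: $- \frac{7}{2} \approx -3.5$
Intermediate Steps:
$R = \frac{1}{4}$ ($R = \left(- \frac{1}{4}\right) \left(-1\right) = \frac{1}{4} \approx 0.25$)
$M{\left(z \right)} = \frac{z}{4}$
$C{\left(r \right)} = 7$ ($C{\left(r \right)} = 7 - - 6 \sqrt{r} 0 = 7 - 0 = 7 + 0 = 7$)
$M{\left(-2 \right)} C{\left(K \right)} = \frac{1}{4} \left(-2\right) 7 = \left(- \frac{1}{2}\right) 7 = - \frac{7}{2}$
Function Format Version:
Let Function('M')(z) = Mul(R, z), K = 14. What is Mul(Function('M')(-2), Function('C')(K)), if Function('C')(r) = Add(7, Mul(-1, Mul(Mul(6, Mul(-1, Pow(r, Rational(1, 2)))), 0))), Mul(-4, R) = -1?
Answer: Rational(-7, 2) ≈ -3.5000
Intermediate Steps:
R = Rational(1, 4) (R = Mul(Rational(-1, 4), -1) = Rational(1, 4) ≈ 0.25000)
Function('M')(z) = Mul(Rational(1, 4), z)
Function('C')(r) = 7 (Function('C')(r) = Add(7, Mul(-1, Mul(Mul(-6, Pow(r, Rational(1, 2))), 0))) = Add(7, Mul(-1, 0)) = Add(7, 0) = 7)
Mul(Function('M')(-2), Function('C')(K)) = Mul(Mul(Rational(1, 4), -2), 7) = Mul(Rational(-1, 2), 7) = Rational(-7, 2)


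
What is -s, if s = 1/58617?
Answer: -1/58617 ≈ -1.7060e-5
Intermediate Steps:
s = 1/58617 ≈ 1.7060e-5
-s = -1*1/58617 = -1/58617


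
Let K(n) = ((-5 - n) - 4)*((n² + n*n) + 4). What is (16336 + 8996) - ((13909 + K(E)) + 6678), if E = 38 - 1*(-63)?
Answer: 2249405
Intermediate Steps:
E = 101 (E = 38 + 63 = 101)
K(n) = (-9 - n)*(4 + 2*n²) (K(n) = (-9 - n)*((n² + n²) + 4) = (-9 - n)*(2*n² + 4) = (-9 - n)*(4 + 2*n²))
(16336 + 8996) - ((13909 + K(E)) + 6678) = (16336 + 8996) - ((13909 + (-36 - 18*101² - 4*101 - 2*101³)) + 6678) = 25332 - ((13909 + (-36 - 18*10201 - 404 - 2*1030301)) + 6678) = 25332 - ((13909 + (-36 - 183618 - 404 - 2060602)) + 6678) = 25332 - ((13909 - 2244660) + 6678) = 25332 - (-2230751 + 6678) = 25332 - 1*(-2224073) = 25332 + 2224073 = 2249405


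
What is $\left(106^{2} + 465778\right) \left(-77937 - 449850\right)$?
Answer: $-251761788018$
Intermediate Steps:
$\left(106^{2} + 465778\right) \left(-77937 - 449850\right) = \left(11236 + 465778\right) \left(-527787\right) = 477014 \left(-527787\right) = -251761788018$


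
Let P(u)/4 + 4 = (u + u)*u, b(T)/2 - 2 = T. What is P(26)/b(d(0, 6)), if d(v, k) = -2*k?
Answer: -1348/5 ≈ -269.60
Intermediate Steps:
b(T) = 4 + 2*T
P(u) = -16 + 8*u² (P(u) = -16 + 4*((u + u)*u) = -16 + 4*((2*u)*u) = -16 + 4*(2*u²) = -16 + 8*u²)
P(26)/b(d(0, 6)) = (-16 + 8*26²)/(4 + 2*(-2*6)) = (-16 + 8*676)/(4 + 2*(-12)) = (-16 + 5408)/(4 - 24) = 5392/(-20) = 5392*(-1/20) = -1348/5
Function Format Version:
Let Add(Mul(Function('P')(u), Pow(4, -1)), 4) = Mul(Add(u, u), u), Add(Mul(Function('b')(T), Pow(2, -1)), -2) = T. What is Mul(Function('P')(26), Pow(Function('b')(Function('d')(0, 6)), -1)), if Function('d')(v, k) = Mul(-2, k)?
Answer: Rational(-1348, 5) ≈ -269.60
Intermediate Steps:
Function('b')(T) = Add(4, Mul(2, T))
Function('P')(u) = Add(-16, Mul(8, Pow(u, 2))) (Function('P')(u) = Add(-16, Mul(4, Mul(Add(u, u), u))) = Add(-16, Mul(4, Mul(Mul(2, u), u))) = Add(-16, Mul(4, Mul(2, Pow(u, 2)))) = Add(-16, Mul(8, Pow(u, 2))))
Mul(Function('P')(26), Pow(Function('b')(Function('d')(0, 6)), -1)) = Mul(Add(-16, Mul(8, Pow(26, 2))), Pow(Add(4, Mul(2, Mul(-2, 6))), -1)) = Mul(Add(-16, Mul(8, 676)), Pow(Add(4, Mul(2, -12)), -1)) = Mul(Add(-16, 5408), Pow(Add(4, -24), -1)) = Mul(5392, Pow(-20, -1)) = Mul(5392, Rational(-1, 20)) = Rational(-1348, 5)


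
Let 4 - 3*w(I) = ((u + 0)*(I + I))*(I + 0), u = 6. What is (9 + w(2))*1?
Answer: -17/3 ≈ -5.6667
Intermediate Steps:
w(I) = 4/3 - 4*I**2 (w(I) = 4/3 - (6 + 0)*(I + I)*(I + 0)/3 = 4/3 - 6*(2*I)*I/3 = 4/3 - 12*I*I/3 = 4/3 - 4*I**2)
(9 + w(2))*1 = (9 + (4/3 - 4*2**2))*1 = (9 + (4/3 - 4*4))*1 = (9 + (4/3 - 16))*1 = (9 - 44/3)*1 = -17/3*1 = -17/3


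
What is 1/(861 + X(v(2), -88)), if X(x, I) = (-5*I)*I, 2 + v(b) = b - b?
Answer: -1/37859 ≈ -2.6414e-5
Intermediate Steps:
v(b) = -2 (v(b) = -2 + (b - b) = -2 + 0 = -2)
X(x, I) = -5*I²
1/(861 + X(v(2), -88)) = 1/(861 - 5*(-88)²) = 1/(861 - 5*7744) = 1/(861 - 38720) = 1/(-37859) = -1/37859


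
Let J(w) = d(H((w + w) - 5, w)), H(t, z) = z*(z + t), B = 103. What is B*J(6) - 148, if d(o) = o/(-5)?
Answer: -8774/5 ≈ -1754.8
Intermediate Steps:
H(t, z) = z*(t + z)
d(o) = -o/5 (d(o) = o*(-⅕) = -o/5)
J(w) = -w*(-5 + 3*w)/5 (J(w) = -w*(((w + w) - 5) + w)/5 = -w*((2*w - 5) + w)/5 = -w*((-5 + 2*w) + w)/5 = -w*(-5 + 3*w)/5)
B*J(6) - 148 = 103*((⅕)*6*(5 - 3*6)) - 148 = 103*((⅕)*6*(5 - 18)) - 148 = 103*((⅕)*6*(-13)) - 148 = 103*(-78/5) - 148 = -8034/5 - 148 = -8774/5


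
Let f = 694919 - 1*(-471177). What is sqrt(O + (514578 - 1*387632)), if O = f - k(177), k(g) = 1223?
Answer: sqrt(1291819) ≈ 1136.6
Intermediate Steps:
f = 1166096 (f = 694919 + 471177 = 1166096)
O = 1164873 (O = 1166096 - 1*1223 = 1166096 - 1223 = 1164873)
sqrt(O + (514578 - 1*387632)) = sqrt(1164873 + (514578 - 1*387632)) = sqrt(1164873 + (514578 - 387632)) = sqrt(1164873 + 126946) = sqrt(1291819)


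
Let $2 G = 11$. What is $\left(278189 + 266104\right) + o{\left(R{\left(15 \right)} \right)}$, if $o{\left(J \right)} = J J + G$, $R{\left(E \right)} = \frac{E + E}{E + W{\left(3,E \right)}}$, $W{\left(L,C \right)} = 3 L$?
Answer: $\frac{8708801}{16} \approx 5.443 \cdot 10^{5}$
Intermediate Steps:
$G = \frac{11}{2}$ ($G = \frac{1}{2} \cdot 11 = \frac{11}{2} \approx 5.5$)
$R{\left(E \right)} = \frac{2 E}{9 + E}$ ($R{\left(E \right)} = \frac{E + E}{E + 3 \cdot 3} = \frac{2 E}{E + 9} = \frac{2 E}{9 + E}$)
$o{\left(J \right)} = \frac{11}{2} + J^{2}$ ($o{\left(J \right)} = J J + \frac{11}{2} = J^{2} + \frac{11}{2} = \frac{11}{2} + J^{2}$)
$\left(278189 + 266104\right) + o{\left(R{\left(15 \right)} \right)} = \left(278189 + 266104\right) + \left(\frac{11}{2} + \left(2 \cdot 15 \frac{1}{9 + 15}\right)^{2}\right) = 544293 + \left(\frac{11}{2} + \left(2 \cdot 15 \cdot \frac{1}{24}\right)^{2}\right) = 544293 + \left(\frac{11}{2} + \left(\frac{5}{4}\right)^{2}\right) = 544293 + \left(\frac{11}{2} + \frac{25}{16}\right) = 544293 + \frac{113}{16} = \frac{8708801}{16}$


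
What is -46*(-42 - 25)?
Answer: 3082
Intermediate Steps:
-46*(-42 - 25) = -46*(-67) = 3082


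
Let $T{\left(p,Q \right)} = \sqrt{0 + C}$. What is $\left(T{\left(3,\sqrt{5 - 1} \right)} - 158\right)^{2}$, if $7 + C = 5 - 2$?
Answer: $24960 - 632 i \approx 24960.0 - 632.0 i$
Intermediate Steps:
$C = -4$ ($C = -7 + \left(5 - 2\right) = -7 + 3 = -4$)
$T{\left(p,Q \right)} = 2 i$ ($T{\left(p,Q \right)} = \sqrt{0 - 4} = \sqrt{-4} = 2 i$)
$\left(T{\left(3,\sqrt{5 - 1} \right)} - 158\right)^{2} = \left(2 i - 158\right)^{2} = \left(-158 + 2 i\right)^{2}$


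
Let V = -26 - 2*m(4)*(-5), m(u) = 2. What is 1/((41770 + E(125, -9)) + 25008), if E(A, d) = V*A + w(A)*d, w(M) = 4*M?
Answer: 1/61528 ≈ 1.6253e-5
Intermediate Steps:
V = -6 (V = -26 - 2*2*(-5) = -26 - 4*(-5) = -26 - 1*(-20) = -26 + 20 = -6)
E(A, d) = -6*A + 4*A*d (E(A, d) = -6*A + (4*A)*d = -6*A + 4*A*d)
1/((41770 + E(125, -9)) + 25008) = 1/((41770 + 2*125*(-3 + 2*(-9))) + 25008) = 1/((41770 + 2*125*(-3 - 18)) + 25008) = 1/((41770 + 2*125*(-21)) + 25008) = 1/((41770 - 5250) + 25008) = 1/(36520 + 25008) = 1/61528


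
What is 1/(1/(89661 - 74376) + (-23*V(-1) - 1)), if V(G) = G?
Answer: 15285/336271 ≈ 0.045454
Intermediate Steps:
1/(1/(89661 - 74376) + (-23*V(-1) - 1)) = 1/(1/(89661 - 74376) + (-23*(-1) - 1)) = 1/(1/15285 + (23 - 1)) = 1/(1/15285 + 22) = 1/(336271/15285) = 15285/336271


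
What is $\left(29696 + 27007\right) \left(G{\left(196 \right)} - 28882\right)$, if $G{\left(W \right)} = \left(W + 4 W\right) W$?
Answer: $9253816194$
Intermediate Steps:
$G{\left(W \right)} = 5 W^{2}$ ($G{\left(W \right)} = 5 W W = 5 W^{2}$)
$\left(29696 + 27007\right) \left(G{\left(196 \right)} - 28882\right) = \left(29696 + 27007\right) \left(5 \cdot 196^{2} - 28882\right) = 56703 \left(5 \cdot 38416 - 28882\right) = 56703 \left(192080 - 28882\right) = 56703 \cdot 163198 = 9253816194$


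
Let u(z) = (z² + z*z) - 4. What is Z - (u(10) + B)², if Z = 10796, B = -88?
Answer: -868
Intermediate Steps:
u(z) = -4 + 2*z² (u(z) = (z² + z²) - 4 = 2*z² - 4 = -4 + 2*z²)
Z - (u(10) + B)² = 10796 - ((-4 + 2*10²) - 88)² = 10796 - ((-4 + 2*100) - 88)² = 10796 - ((-4 + 200) - 88)² = 10796 - (196 - 88)² = 10796 - 1*108² = 10796 - 1*11664 = 10796 - 11664 = -868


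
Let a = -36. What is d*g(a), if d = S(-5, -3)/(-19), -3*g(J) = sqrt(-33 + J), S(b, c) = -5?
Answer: -5*I*sqrt(69)/57 ≈ -0.72865*I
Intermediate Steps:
g(J) = -sqrt(-33 + J)/3
d = 5/19 (d = -5/(-19) = -5*(-1/19) = 5/19 ≈ 0.26316)
d*g(a) = 5*(-sqrt(-33 - 36)/3)/19 = 5*(-I*sqrt(69)/3)/19 = -5*I*sqrt(69)/57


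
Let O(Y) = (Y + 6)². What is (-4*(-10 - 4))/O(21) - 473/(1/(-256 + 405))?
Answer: -51377677/729 ≈ -70477.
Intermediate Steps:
O(Y) = (6 + Y)²
(-4*(-10 - 4))/O(21) - 473/(1/(-256 + 405)) = (-4*(-10 - 4))/((6 + 21)²) - 473/(1/(-256 + 405)) = (-4*(-14))/(27²) - 473/(1/149) = 56/729 - 473/1/149 = 56*(1/729) - 473*149 = 56/729 - 70477 = -51377677/729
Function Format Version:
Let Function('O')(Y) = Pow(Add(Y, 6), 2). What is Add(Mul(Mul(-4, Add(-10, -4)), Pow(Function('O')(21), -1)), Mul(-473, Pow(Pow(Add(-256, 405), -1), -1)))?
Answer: Rational(-51377677, 729) ≈ -70477.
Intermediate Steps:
Function('O')(Y) = Pow(Add(6, Y), 2)
Add(Mul(Mul(-4, Add(-10, -4)), Pow(Function('O')(21), -1)), Mul(-473, Pow(Pow(Add(-256, 405), -1), -1))) = Add(Mul(Mul(-4, Add(-10, -4)), Pow(Pow(Add(6, 21), 2), -1)), Mul(-473, Pow(Pow(Add(-256, 405), -1), -1))) = Add(Mul(Mul(-4, -14), Pow(Pow(27, 2), -1)), Mul(-473, Pow(Pow(149, -1), -1))) = Add(Mul(56, Pow(729, -1)), Mul(-473, Pow(Rational(1, 149), -1))) = Add(Mul(56, Rational(1, 729)), Mul(-473, 149)) = Add(Rational(56, 729), -70477) = Rational(-51377677, 729)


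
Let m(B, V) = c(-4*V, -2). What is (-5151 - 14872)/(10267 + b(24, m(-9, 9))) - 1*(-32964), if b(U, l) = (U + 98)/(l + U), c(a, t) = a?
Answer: 2028517386/61541 ≈ 32962.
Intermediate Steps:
m(B, V) = -4*V
b(U, l) = (98 + U)/(U + l)
(-5151 - 14872)/(10267 + b(24, m(-9, 9))) - 1*(-32964) = (-5151 - 14872)/(10267 + (98 + 24)/(24 - 4*9)) - 1*(-32964) = -20023/(10267 + 122/(24 - 36)) + 32964 = -20023/(10267 + 122/(-12)) + 32964 = -20023/(10267 - 1/12*122) + 32964 = -20023/(10267 - 61/6) + 32964 = -20023/61541/6 + 32964 = -20023*6/61541 + 32964 = -120138/61541 + 32964 = 2028517386/61541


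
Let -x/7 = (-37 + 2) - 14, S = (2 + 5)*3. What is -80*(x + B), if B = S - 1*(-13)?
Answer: -30160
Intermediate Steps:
S = 21 (S = 7*3 = 21)
x = 343 (x = -7*((-37 + 2) - 14) = -7*(-35 - 14) = -7*(-49) = 343)
B = 34 (B = 21 - 1*(-13) = 21 + 13 = 34)
-80*(x + B) = -80*(343 + 34) = -80*377 = -30160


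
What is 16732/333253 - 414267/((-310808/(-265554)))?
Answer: -18330621807380399/51788849212 ≈ -3.5395e+5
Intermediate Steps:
16732/333253 - 414267/((-310808/(-265554))) = 16732*(1/333253) - 414267/((-310808*(-1/265554))) = 16732/333253 - 414267/155404/132777 = 16732/333253 - 414267*132777/155404 = 16732/333253 - 55005129459/155404 = -18330621807380399/51788849212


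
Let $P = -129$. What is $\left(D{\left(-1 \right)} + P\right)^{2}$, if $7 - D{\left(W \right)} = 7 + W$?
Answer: $16384$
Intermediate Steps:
$D{\left(W \right)} = - W$ ($D{\left(W \right)} = 7 - \left(7 + W\right) = - W$)
$\left(D{\left(-1 \right)} + P\right)^{2} = \left(\left(-1\right) \left(-1\right) - 129\right)^{2} = \left(1 - 129\right)^{2} = \left(-128\right)^{2} = 16384$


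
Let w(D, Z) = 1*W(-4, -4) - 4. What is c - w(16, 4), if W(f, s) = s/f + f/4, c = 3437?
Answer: 3441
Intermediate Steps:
W(f, s) = f/4 + s/f (W(f, s) = s/f + f*(1/4) = s/f + f/4 = f/4 + s/f)
w(D, Z) = -4 (w(D, Z) = 1*((1/4)*(-4) - 4/(-4)) - 4 = 1*(-1 - 4*(-1/4)) - 4 = 1*(-1 + 1) - 4 = 1*0 - 4 = 0 - 4 = -4)
c - w(16, 4) = 3437 - 1*(-4) = 3437 + 4 = 3441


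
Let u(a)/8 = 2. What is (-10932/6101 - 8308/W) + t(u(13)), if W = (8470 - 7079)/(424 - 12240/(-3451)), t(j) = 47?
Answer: -4321352768541/1722757673 ≈ -2508.4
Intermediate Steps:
u(a) = 16 (u(a) = 8*2 = 16)
W = 282373/86792 (W = 1391/(424 - 12240*(-1/3451)) = 1391/(424 + 720/203) = 1391/(86792/203) = 1391*(203/86792) = 282373/86792 ≈ 3.2534)
(-10932/6101 - 8308/W) + t(u(13)) = (-10932/6101 - 8308/282373/86792) + 47 = (-10932*1/6101 - 8308*86792/282373) + 47 = (-10932/6101 - 721067936/282373) + 47 = -4402322379172/1722757673 + 47 = -4321352768541/1722757673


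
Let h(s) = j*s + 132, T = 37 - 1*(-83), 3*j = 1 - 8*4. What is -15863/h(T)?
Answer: 15863/1108 ≈ 14.317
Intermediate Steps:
j = -31/3 (j = (1 - 8*4)/3 = (1 - 32)/3 = (1/3)*(-31) = -31/3 ≈ -10.333)
T = 120 (T = 37 + 83 = 120)
h(s) = 132 - 31*s/3 (h(s) = -31*s/3 + 132 = 132 - 31*s/3)
-15863/h(T) = -15863/(132 - 31/3*120) = -15863/(132 - 1240) = -15863/(-1108) = -15863*(-1/1108) = 15863/1108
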